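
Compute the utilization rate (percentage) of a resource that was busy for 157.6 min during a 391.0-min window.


Utilization = busy / total × 100
= 157.6 / 391.0 × 100
= 40.3%


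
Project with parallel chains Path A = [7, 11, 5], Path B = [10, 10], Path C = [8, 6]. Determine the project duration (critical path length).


Path A: 7 + 11 + 5 = 23
Path B: 10 + 10 = 20
Path C: 8 + 6 = 14
Critical path = longest = max(23, 20, 14)
= 23 (Path A)


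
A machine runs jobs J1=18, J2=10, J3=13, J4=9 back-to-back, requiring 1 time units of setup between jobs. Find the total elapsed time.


Makespan = Σ processing + (n-1) × setup
= (18 + 10 + 13 + 9) + (4-1)×1
= 50 + 3
= 53 time units


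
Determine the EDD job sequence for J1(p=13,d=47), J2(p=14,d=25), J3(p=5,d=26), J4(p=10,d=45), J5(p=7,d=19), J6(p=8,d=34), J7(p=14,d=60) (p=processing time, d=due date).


EDD: sort by earliest due date
  J5: d=19, p=7
  J2: d=25, p=14
  J3: d=26, p=5
  J6: d=34, p=8
  J4: d=45, p=10
  J1: d=47, p=13
  J7: d=60, p=14
Order: J5 → J2 → J3 → J6 → J4 → J1 → J7


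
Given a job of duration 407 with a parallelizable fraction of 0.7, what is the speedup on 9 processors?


Amdahl's law: T_p = T × ((1-p) + p/N)
= 407 × ((1-0.7) + 0.7/9)
= 407 × (0.30 + 0.0778)
= 407 × 0.3778
= 153.76
Speedup = 407/153.76
= 2.65×


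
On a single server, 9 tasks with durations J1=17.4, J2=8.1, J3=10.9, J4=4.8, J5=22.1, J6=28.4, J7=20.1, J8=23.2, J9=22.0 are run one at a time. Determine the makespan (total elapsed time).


Sequential makespan: sum all processing times
= 17.4 + 8.1 + 10.9 + 4.8 + 22.1 + 28.4 + 20.1 + 23.2 + 22.0
= 157.0 time units


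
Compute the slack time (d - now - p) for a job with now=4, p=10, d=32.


Slack = due - current_time - processing
= 32 - 4 - 10
= 18


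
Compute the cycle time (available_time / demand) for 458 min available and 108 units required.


Cycle time = available time / demand
= 458 / 108
= 4.24 min/unit


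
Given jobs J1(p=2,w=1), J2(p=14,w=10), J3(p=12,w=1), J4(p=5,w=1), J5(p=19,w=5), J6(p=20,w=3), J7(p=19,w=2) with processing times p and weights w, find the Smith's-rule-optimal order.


WSPT (Smith's rule): sort by p/w ascending
  J2: p/w = 14/10 = 1.400
  J1: p/w = 2/1 = 2.000
  J5: p/w = 19/5 = 3.800
  J4: p/w = 5/1 = 5.000
  J6: p/w = 20/3 = 6.667
  J7: p/w = 19/2 = 9.500
  J3: p/w = 12/1 = 12.000
Order: J2 → J1 → J5 → J4 → J6 → J7 → J3


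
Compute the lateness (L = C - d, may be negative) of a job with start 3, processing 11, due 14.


Completion = 3 + 11 = 14
Lateness = C - d = 14 - 14
= 0


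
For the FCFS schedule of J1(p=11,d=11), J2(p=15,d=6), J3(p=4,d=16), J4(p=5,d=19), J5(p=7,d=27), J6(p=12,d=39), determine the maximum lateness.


Lateness per job (L = C - d):
  J1: C=11, d=11, L=0
  J2: C=26, d=6, L=20
  J3: C=30, d=16, L=14
  J4: C=35, d=19, L=16
  J5: C=42, d=27, L=15
  J6: C=54, d=39, L=15
Lmax = max(0, 20, 14, 16, 15, 15)
= 20


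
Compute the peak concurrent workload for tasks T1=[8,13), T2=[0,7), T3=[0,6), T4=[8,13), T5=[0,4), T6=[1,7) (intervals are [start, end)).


Check each time point for overlaps:
  t=1: 4 tasks active (T2, T3, T5, T6)
Max concurrent = 4


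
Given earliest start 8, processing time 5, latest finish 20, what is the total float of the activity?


EF = ES + duration = 8 + 5 = 13
LS = LF - duration = 20 - 5 = 15
Total Float = LF - EF = 20 - 13
(or LS - ES = 15 - 8)
= 7


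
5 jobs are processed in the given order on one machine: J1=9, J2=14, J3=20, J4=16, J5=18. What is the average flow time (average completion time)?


Completion times:
  J1: completes at 9
  J2: completes at 23
  J3: completes at 43
  J4: completes at 59
  J5: completes at 77
Sum = 211
Average = 211/5
= 42.20


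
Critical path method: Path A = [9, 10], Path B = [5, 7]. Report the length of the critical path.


Path A: 9 + 10 = 19
Path B: 5 + 7 = 12
Critical path = longest = max(19, 12)
= 19 (Path A)


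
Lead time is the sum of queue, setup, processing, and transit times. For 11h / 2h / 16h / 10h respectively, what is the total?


Lead time = queue + setup + processing + transit
= 11 + 2 + 16 + 10
= 39 hours


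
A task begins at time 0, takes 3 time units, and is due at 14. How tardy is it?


Completion = start + processing = 0 + 3 = 3
Tardiness = max(0, C - d) = max(0, 3 - 14)
= max(0, -11)
= 0


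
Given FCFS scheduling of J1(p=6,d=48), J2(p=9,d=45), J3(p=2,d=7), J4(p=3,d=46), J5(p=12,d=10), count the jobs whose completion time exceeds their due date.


Completion vs due date:
  J1: C=6, d=48 → on time
  J2: C=15, d=45 → on time
  J3: C=17, d=7 → TARDY
  J4: C=20, d=46 → on time
  J5: C=32, d=10 → TARDY
Tardy jobs: J3, J5
Count = 2


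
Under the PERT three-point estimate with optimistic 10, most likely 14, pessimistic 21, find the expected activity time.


te = (o + 4m + p) / 6
= (10 + 4×14 + 21) / 6
= (10 + 56 + 21) / 6
= 87 / 6
= 14.50


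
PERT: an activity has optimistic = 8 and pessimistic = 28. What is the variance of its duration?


σ² = ((p - o) / 6)² = (p - o)² / 36
= (28 - 8)² / 36
= 20² / 36
= 400 / 36
= 11.1111


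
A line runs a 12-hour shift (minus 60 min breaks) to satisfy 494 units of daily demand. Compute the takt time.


Available = 12×60 - 60 = 660 min
Takt time = 660 / 494
= 1.34 min/unit


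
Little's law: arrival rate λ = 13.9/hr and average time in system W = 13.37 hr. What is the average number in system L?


Little's law: L = λ × W
= 13.9 × 13.37
= 185.84


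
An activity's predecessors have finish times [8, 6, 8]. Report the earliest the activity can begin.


ES = max of all predecessor completion times
Predecessors: [8, 6, 8]
ES = max(8, 6, 8)
= 8


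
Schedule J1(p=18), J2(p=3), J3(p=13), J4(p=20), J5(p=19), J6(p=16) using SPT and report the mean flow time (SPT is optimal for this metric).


SPT order: J2 → J3 → J6 → J1 → J5 → J4
Completion times:
  J2: C=3
  J3: C=16
  J6: C=32
  J1: C=50
  J5: C=69
  J4: C=89
Sum = 259, n = 6
Mean flow = 259/6
= 43.17


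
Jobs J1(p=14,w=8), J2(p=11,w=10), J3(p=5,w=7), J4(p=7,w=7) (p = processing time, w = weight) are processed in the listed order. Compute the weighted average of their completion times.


Completion times:
  J1: C=14, w×C=8×14=112
  J2: C=25, w×C=10×25=250
  J3: C=30, w×C=7×30=210
  J4: C=37, w×C=7×37=259
Sum w×C = 831
Sum w = 32
Weighted avg = 831/32
= 25.97


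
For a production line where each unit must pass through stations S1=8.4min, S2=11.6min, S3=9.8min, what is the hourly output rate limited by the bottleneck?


Bottleneck = longest station time
Station times: [8.4, 11.6, 9.8]
Max = 11.6 min
Rate = 60 / 11.6
= 5.17 units/hour (bottleneck: 11.6min)


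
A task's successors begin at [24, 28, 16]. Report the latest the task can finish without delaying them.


LF = min of all successor start times
Successors start at: [24, 28, 16]
LF = min(24, 28, 16)
= 16


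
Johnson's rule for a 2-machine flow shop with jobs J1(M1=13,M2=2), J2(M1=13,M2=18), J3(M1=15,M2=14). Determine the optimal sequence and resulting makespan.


Johnson's rule:
Group 1 (M1≤M2, sort by M1): ['J2']
Group 2 (M1>M2, sort desc M2): ['J3', 'J1']
Sequence: J2 → J3 → J1
Makespan calculation:
  J2: M1 done=13, M2 done=31
  J3: M1 done=28, M2 done=45
  J1: M1 done=41, M2 done=47
= Sequence: J2 → J3 → J1, Makespan: 47


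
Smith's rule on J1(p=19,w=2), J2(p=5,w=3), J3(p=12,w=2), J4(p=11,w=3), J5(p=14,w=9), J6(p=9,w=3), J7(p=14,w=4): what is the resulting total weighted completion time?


WSPT order (by p/w): J5 → J2 → J6 → J7 → J4 → J3 → J1
  J5: C=14, w·C=9×14=126
  J2: C=19, w·C=3×19=57
  J6: C=28, w·C=3×28=84
  J7: C=42, w·C=4×42=168
  J4: C=53, w·C=3×53=159
  J3: C=65, w·C=2×65=130
  J1: C=84, w·C=2×84=168
Σ w·C = 892
= 892


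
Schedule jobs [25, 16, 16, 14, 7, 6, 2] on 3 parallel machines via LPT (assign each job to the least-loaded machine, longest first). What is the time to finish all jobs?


Jobs (LPT sorted): [25, 16, 16, 14, 7, 6, 2]
Machines: 3
  J=25 → Machine 1 (load: 0+25=25)
  J=16 → Machine 2 (load: 0+16=16)
  J=16 → Machine 3 (load: 0+16=16)
  J=14 → Machine 2 (load: 16+14=30)
  J=7 → Machine 3 (load: 16+7=23)
  J=6 → Machine 3 (load: 23+6=29)
  J=2 → Machine 1 (load: 25+2=27)
Machine loads: [27, 30, 29]
Makespan = max = 30 time units


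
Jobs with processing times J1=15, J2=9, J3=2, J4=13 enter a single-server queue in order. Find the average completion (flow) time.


Completion times:
  J1: completes at 15
  J2: completes at 24
  J3: completes at 26
  J4: completes at 39
Sum = 104
Average = 104/4
= 26.00


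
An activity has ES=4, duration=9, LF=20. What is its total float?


EF = ES + duration = 4 + 9 = 13
LS = LF - duration = 20 - 9 = 11
Total Float = LF - EF = 20 - 13
(or LS - ES = 11 - 4)
= 7


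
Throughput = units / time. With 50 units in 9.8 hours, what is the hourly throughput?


Throughput = units / time
= 50 / 9.8
= 5.1 units/hour


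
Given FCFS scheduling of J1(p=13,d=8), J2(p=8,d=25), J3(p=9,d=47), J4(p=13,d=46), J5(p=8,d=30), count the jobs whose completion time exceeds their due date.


Completion vs due date:
  J1: C=13, d=8 → TARDY
  J2: C=21, d=25 → on time
  J3: C=30, d=47 → on time
  J4: C=43, d=46 → on time
  J5: C=51, d=30 → TARDY
Tardy jobs: J1, J5
Count = 2


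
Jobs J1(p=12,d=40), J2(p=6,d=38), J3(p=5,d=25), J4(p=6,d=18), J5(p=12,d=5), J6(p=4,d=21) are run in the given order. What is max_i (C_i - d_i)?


Lateness per job (L = C - d):
  J1: C=12, d=40, L=-28
  J2: C=18, d=38, L=-20
  J3: C=23, d=25, L=-2
  J4: C=29, d=18, L=11
  J5: C=41, d=5, L=36
  J6: C=45, d=21, L=24
Lmax = max(-28, -20, -2, 11, 36, 24)
= 36


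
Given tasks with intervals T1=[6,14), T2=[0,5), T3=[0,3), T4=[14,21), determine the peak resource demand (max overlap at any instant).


Check each time point for overlaps:
  t=0: 2 tasks active (T2, T3)
Max concurrent = 2


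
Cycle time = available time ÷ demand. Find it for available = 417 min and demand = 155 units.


Cycle time = available time / demand
= 417 / 155
= 2.69 min/unit


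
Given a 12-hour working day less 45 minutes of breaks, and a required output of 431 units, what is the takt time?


Available = 12×60 - 45 = 675 min
Takt time = 675 / 431
= 1.57 min/unit


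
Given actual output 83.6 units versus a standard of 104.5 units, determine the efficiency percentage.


Efficiency = (actual / standard) × 100
= (83.6 / 104.5) × 100
= 80.0%


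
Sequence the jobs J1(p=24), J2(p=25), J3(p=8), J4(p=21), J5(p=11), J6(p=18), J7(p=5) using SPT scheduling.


SPT: sort by shortest processing time
  J7: p=5
  J3: p=8
  J5: p=11
  J6: p=18
  J4: p=21
  J1: p=24
  J2: p=25
Order: J7 → J3 → J5 → J6 → J4 → J1 → J2


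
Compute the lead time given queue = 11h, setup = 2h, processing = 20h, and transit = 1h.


Lead time = queue + setup + processing + transit
= 11 + 2 + 20 + 1
= 34 hours


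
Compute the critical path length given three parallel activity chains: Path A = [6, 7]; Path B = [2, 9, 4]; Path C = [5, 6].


Path A: 6 + 7 = 13
Path B: 2 + 9 + 4 = 15
Path C: 5 + 6 = 11
Critical path = longest = max(13, 15, 11)
= 15 (Path B)


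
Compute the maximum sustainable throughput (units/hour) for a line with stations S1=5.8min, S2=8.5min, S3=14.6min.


Bottleneck = longest station time
Station times: [5.8, 8.5, 14.6]
Max = 14.6 min
Rate = 60 / 14.6
= 4.11 units/hour (bottleneck: 14.6min)


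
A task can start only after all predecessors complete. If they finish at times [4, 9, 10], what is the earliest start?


ES = max of all predecessor completion times
Predecessors: [4, 9, 10]
ES = max(4, 9, 10)
= 10


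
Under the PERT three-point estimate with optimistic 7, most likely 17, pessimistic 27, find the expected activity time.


te = (o + 4m + p) / 6
= (7 + 4×17 + 27) / 6
= (7 + 68 + 27) / 6
= 102 / 6
= 17.00


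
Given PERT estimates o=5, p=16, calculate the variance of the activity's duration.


σ² = ((p - o) / 6)² = (p - o)² / 36
= (16 - 5)² / 36
= 11² / 36
= 121 / 36
= 3.3611


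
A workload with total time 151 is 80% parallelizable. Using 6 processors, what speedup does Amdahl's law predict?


Amdahl's law: T_p = T × ((1-p) + p/N)
= 151 × ((1-0.8) + 0.8/6)
= 151 × (0.20 + 0.1333)
= 151 × 0.3333
= 50.33
Speedup = 151/50.33
= 3.00×


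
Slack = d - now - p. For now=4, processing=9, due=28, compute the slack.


Slack = due - current_time - processing
= 28 - 4 - 9
= 15


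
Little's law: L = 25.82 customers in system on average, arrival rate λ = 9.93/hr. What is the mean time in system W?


Little's law: L = λW → W = L / λ
= 25.82 / 9.93
= 2.60 hours


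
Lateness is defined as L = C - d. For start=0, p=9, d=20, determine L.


Completion = 0 + 9 = 9
Lateness = C - d = 9 - 20
= -11


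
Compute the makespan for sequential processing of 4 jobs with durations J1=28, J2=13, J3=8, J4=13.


Sequential makespan: sum all processing times
= 28 + 13 + 8 + 13
= 62 time units


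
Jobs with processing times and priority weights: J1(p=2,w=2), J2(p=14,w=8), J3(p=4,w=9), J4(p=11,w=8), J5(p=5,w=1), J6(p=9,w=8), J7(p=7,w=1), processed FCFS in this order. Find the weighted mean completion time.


Completion times:
  J1: C=2, w×C=2×2=4
  J2: C=16, w×C=8×16=128
  J3: C=20, w×C=9×20=180
  J4: C=31, w×C=8×31=248
  J5: C=36, w×C=1×36=36
  J6: C=45, w×C=8×45=360
  J7: C=52, w×C=1×52=52
Sum w×C = 1008
Sum w = 37
Weighted avg = 1008/37
= 27.24


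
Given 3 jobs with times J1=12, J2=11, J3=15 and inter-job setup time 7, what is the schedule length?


Makespan = Σ processing + (n-1) × setup
= (12 + 11 + 15) + (3-1)×7
= 38 + 14
= 52 time units


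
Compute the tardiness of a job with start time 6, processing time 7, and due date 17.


Completion = start + processing = 6 + 7 = 13
Tardiness = max(0, C - d) = max(0, 13 - 17)
= max(0, -4)
= 0


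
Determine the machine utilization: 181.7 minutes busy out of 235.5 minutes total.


Utilization = busy / total × 100
= 181.7 / 235.5 × 100
= 77.2%


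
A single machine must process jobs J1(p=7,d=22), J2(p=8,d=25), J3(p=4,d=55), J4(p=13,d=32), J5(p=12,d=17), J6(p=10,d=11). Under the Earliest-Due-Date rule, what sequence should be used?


EDD: sort by earliest due date
  J6: d=11, p=10
  J5: d=17, p=12
  J1: d=22, p=7
  J2: d=25, p=8
  J4: d=32, p=13
  J3: d=55, p=4
Order: J6 → J5 → J1 → J2 → J4 → J3


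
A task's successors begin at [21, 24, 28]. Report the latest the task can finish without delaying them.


LF = min of all successor start times
Successors start at: [21, 24, 28]
LF = min(21, 24, 28)
= 21


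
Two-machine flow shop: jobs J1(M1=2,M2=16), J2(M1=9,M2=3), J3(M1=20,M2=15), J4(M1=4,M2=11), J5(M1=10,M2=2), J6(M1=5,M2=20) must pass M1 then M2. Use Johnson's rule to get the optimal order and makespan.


Johnson's rule:
Group 1 (M1≤M2, sort by M1): ['J1', 'J4', 'J6']
Group 2 (M1>M2, sort desc M2): ['J3', 'J2', 'J5']
Sequence: J1 → J4 → J6 → J3 → J2 → J5
Makespan calculation:
  J1: M1 done=2, M2 done=18
  J4: M1 done=6, M2 done=29
  J6: M1 done=11, M2 done=49
  J3: M1 done=31, M2 done=64
  J2: M1 done=40, M2 done=67
  J5: M1 done=50, M2 done=69
= Sequence: J1 → J4 → J6 → J3 → J2 → J5, Makespan: 69


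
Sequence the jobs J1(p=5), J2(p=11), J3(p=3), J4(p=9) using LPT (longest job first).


LPT: sort by longest processing time first
  J2: p=11
  J4: p=9
  J1: p=5
  J3: p=3
Order: J2 → J4 → J1 → J3


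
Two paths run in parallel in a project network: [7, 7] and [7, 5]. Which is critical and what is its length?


Path A: 7 + 7 = 14
Path B: 7 + 5 = 12
Critical path = longest = max(14, 12)
= 14 (Path A)


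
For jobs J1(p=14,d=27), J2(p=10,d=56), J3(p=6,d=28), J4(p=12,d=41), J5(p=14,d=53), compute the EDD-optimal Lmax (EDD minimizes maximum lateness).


EDD order: J1 → J3 → J4 → J5 → J2
Completion and lateness:
  J1: C=14, d=27, L=14-27=-13
  J3: C=20, d=28, L=20-28=-8
  J4: C=32, d=41, L=32-41=-9
  J5: C=46, d=53, L=46-53=-7
  J2: C=56, d=56, L=56-56=0
Lmax = max(-13, -8, -9, -7, 0)
= 0


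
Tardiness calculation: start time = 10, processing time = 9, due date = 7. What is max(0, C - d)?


Completion = start + processing = 10 + 9 = 19
Tardiness = max(0, C - d) = max(0, 19 - 7)
= max(0, 12)
= 12


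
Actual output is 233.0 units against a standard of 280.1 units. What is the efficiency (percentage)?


Efficiency = (actual / standard) × 100
= (233.0 / 280.1) × 100
= 83.2%


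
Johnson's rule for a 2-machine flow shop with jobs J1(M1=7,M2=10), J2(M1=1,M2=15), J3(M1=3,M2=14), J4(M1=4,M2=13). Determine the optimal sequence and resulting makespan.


Johnson's rule:
Group 1 (M1≤M2, sort by M1): ['J2', 'J3', 'J4', 'J1']
Group 2 (M1>M2, sort desc M2): []
Sequence: J2 → J3 → J4 → J1
Makespan calculation:
  J2: M1 done=1, M2 done=16
  J3: M1 done=4, M2 done=30
  J4: M1 done=8, M2 done=43
  J1: M1 done=15, M2 done=53
= Sequence: J2 → J3 → J4 → J1, Makespan: 53


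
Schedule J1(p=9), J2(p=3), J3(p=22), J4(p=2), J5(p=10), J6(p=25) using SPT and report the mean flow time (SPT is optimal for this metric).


SPT order: J4 → J2 → J1 → J5 → J3 → J6
Completion times:
  J4: C=2
  J2: C=5
  J1: C=14
  J5: C=24
  J3: C=46
  J6: C=71
Sum = 162, n = 6
Mean flow = 162/6
= 27.00


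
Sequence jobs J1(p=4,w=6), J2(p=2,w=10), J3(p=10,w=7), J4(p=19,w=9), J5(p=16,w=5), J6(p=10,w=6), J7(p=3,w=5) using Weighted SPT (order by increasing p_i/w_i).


WSPT (Smith's rule): sort by p/w ascending
  J2: p/w = 2/10 = 0.200
  J7: p/w = 3/5 = 0.600
  J1: p/w = 4/6 = 0.667
  J3: p/w = 10/7 = 1.429
  J6: p/w = 10/6 = 1.667
  J4: p/w = 19/9 = 2.111
  J5: p/w = 16/5 = 3.200
Order: J2 → J7 → J1 → J3 → J6 → J4 → J5


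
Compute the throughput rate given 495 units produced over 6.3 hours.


Throughput = units / time
= 495 / 6.3
= 78.6 units/hour


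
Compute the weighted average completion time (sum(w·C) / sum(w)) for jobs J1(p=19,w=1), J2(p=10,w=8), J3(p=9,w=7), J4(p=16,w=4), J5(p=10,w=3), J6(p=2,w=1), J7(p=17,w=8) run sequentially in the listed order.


Completion times:
  J1: C=19, w×C=1×19=19
  J2: C=29, w×C=8×29=232
  J3: C=38, w×C=7×38=266
  J4: C=54, w×C=4×54=216
  J5: C=64, w×C=3×64=192
  J6: C=66, w×C=1×66=66
  J7: C=83, w×C=8×83=664
Sum w×C = 1655
Sum w = 32
Weighted avg = 1655/32
= 51.72


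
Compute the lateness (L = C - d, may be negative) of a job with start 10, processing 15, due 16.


Completion = 10 + 15 = 25
Lateness = C - d = 25 - 16
= 9


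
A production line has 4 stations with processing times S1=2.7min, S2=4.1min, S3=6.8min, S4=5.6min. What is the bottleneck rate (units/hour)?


Bottleneck = longest station time
Station times: [2.7, 4.1, 6.8, 5.6]
Max = 6.8 min
Rate = 60 / 6.8
= 8.82 units/hour (bottleneck: 6.8min)


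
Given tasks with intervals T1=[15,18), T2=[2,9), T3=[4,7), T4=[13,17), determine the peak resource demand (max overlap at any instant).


Check each time point for overlaps:
  t=4: 2 tasks active (T2, T3)
Max concurrent = 2


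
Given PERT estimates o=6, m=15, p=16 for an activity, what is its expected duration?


te = (o + 4m + p) / 6
= (6 + 4×15 + 16) / 6
= (6 + 60 + 16) / 6
= 82 / 6
= 13.67


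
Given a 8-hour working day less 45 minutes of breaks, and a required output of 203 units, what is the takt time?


Available = 8×60 - 45 = 435 min
Takt time = 435 / 203
= 2.14 min/unit


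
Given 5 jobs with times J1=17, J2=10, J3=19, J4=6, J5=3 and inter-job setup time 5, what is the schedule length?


Makespan = Σ processing + (n-1) × setup
= (17 + 10 + 19 + 6 + 3) + (5-1)×5
= 55 + 20
= 75 time units


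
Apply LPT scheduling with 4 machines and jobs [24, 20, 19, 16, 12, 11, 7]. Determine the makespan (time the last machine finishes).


Jobs (LPT sorted): [24, 20, 19, 16, 12, 11, 7]
Machines: 4
  J=24 → Machine 1 (load: 0+24=24)
  J=20 → Machine 2 (load: 0+20=20)
  J=19 → Machine 3 (load: 0+19=19)
  J=16 → Machine 4 (load: 0+16=16)
  J=12 → Machine 4 (load: 16+12=28)
  J=11 → Machine 3 (load: 19+11=30)
  J=7 → Machine 2 (load: 20+7=27)
Machine loads: [24, 27, 30, 28]
Makespan = max = 30 time units


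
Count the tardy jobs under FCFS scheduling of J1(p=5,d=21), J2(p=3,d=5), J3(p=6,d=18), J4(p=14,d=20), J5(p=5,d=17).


Completion vs due date:
  J1: C=5, d=21 → on time
  J2: C=8, d=5 → TARDY
  J3: C=14, d=18 → on time
  J4: C=28, d=20 → TARDY
  J5: C=33, d=17 → TARDY
Tardy jobs: J2, J4, J5
Count = 3


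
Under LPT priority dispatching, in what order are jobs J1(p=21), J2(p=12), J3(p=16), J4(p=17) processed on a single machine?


LPT: sort by longest processing time first
  J1: p=21
  J4: p=17
  J3: p=16
  J2: p=12
Order: J1 → J4 → J3 → J2


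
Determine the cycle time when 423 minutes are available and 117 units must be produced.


Cycle time = available time / demand
= 423 / 117
= 3.62 min/unit


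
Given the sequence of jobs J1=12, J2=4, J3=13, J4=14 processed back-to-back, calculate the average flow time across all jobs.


Completion times:
  J1: completes at 12
  J2: completes at 16
  J3: completes at 29
  J4: completes at 43
Sum = 100
Average = 100/4
= 25.00


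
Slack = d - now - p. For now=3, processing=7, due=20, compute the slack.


Slack = due - current_time - processing
= 20 - 3 - 7
= 10


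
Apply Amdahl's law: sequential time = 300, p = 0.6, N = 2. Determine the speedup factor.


Amdahl's law: T_p = T × ((1-p) + p/N)
= 300 × ((1-0.6) + 0.6/2)
= 300 × (0.40 + 0.3000)
= 300 × 0.7000
= 210.00
Speedup = 300/210.00
= 1.43×


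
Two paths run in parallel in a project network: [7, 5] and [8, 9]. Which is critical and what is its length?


Path A: 7 + 5 = 12
Path B: 8 + 9 = 17
Critical path = longest = max(12, 17)
= 17 (Path B)


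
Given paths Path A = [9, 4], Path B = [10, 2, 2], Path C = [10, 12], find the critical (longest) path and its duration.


Path A: 9 + 4 = 13
Path B: 10 + 2 + 2 = 14
Path C: 10 + 12 = 22
Critical path = longest = max(13, 14, 22)
= 22 (Path C)


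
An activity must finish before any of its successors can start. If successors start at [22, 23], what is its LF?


LF = min of all successor start times
Successors start at: [22, 23]
LF = min(22, 23)
= 22


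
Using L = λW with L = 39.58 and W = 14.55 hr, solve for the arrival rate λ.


Little's law: L = λW → λ = L / W
= 39.58 / 14.55
= 2.72 per hour


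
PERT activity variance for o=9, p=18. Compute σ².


σ² = ((p - o) / 6)² = (p - o)² / 36
= (18 - 9)² / 36
= 9² / 36
= 81 / 36
= 2.2500


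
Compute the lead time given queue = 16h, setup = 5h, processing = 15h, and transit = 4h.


Lead time = queue + setup + processing + transit
= 16 + 5 + 15 + 4
= 40 hours


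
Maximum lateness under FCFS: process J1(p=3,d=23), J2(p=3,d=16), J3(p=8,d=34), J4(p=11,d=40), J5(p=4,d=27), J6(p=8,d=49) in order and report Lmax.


Lateness per job (L = C - d):
  J1: C=3, d=23, L=-20
  J2: C=6, d=16, L=-10
  J3: C=14, d=34, L=-20
  J4: C=25, d=40, L=-15
  J5: C=29, d=27, L=2
  J6: C=37, d=49, L=-12
Lmax = max(-20, -10, -20, -15, 2, -12)
= 2


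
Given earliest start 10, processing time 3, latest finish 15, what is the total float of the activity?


EF = ES + duration = 10 + 3 = 13
LS = LF - duration = 15 - 3 = 12
Total Float = LF - EF = 15 - 13
(or LS - ES = 12 - 10)
= 2


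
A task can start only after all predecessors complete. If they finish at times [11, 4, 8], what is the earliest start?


ES = max of all predecessor completion times
Predecessors: [11, 4, 8]
ES = max(11, 4, 8)
= 11


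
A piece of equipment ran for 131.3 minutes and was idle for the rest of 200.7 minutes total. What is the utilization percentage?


Utilization = busy / total × 100
= 131.3 / 200.7 × 100
= 65.4%


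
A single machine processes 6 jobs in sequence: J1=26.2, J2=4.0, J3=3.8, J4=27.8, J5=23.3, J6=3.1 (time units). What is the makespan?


Sequential makespan: sum all processing times
= 26.2 + 4.0 + 3.8 + 27.8 + 23.3 + 3.1
= 88.2 time units


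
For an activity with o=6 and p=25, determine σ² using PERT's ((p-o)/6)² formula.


σ² = ((p - o) / 6)² = (p - o)² / 36
= (25 - 6)² / 36
= 19² / 36
= 361 / 36
= 10.0278


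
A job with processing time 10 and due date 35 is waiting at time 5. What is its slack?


Slack = due - current_time - processing
= 35 - 5 - 10
= 20


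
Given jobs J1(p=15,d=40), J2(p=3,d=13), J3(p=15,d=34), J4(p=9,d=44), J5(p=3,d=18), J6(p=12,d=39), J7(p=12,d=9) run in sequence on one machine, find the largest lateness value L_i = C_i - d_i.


Lateness per job (L = C - d):
  J1: C=15, d=40, L=-25
  J2: C=18, d=13, L=5
  J3: C=33, d=34, L=-1
  J4: C=42, d=44, L=-2
  J5: C=45, d=18, L=27
  J6: C=57, d=39, L=18
  J7: C=69, d=9, L=60
Lmax = max(-25, 5, -1, -2, 27, 18, 60)
= 60


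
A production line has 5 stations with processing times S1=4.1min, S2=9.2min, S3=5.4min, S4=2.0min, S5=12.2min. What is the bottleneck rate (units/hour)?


Bottleneck = longest station time
Station times: [4.1, 9.2, 5.4, 2.0, 12.2]
Max = 12.2 min
Rate = 60 / 12.2
= 4.92 units/hour (bottleneck: 12.2min)


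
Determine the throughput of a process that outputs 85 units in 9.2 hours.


Throughput = units / time
= 85 / 9.2
= 9.2 units/hour


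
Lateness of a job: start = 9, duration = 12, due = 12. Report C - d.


Completion = 9 + 12 = 21
Lateness = C - d = 21 - 12
= 9


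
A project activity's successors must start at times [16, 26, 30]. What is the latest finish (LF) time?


LF = min of all successor start times
Successors start at: [16, 26, 30]
LF = min(16, 26, 30)
= 16


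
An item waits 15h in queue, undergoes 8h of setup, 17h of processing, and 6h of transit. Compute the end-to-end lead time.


Lead time = queue + setup + processing + transit
= 15 + 8 + 17 + 6
= 46 hours


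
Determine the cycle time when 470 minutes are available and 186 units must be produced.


Cycle time = available time / demand
= 470 / 186
= 2.53 min/unit


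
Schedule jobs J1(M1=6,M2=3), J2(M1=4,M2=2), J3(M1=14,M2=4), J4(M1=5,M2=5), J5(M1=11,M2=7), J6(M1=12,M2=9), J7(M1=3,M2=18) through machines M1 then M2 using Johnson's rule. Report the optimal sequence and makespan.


Johnson's rule:
Group 1 (M1≤M2, sort by M1): ['J7', 'J4']
Group 2 (M1>M2, sort desc M2): ['J6', 'J5', 'J3', 'J1', 'J2']
Sequence: J7 → J4 → J6 → J5 → J3 → J1 → J2
Makespan calculation:
  J7: M1 done=3, M2 done=21
  J4: M1 done=8, M2 done=26
  J6: M1 done=20, M2 done=35
  J5: M1 done=31, M2 done=42
  J3: M1 done=45, M2 done=49
  J1: M1 done=51, M2 done=54
  J2: M1 done=55, M2 done=57
= Sequence: J7 → J4 → J6 → J5 → J3 → J1 → J2, Makespan: 57


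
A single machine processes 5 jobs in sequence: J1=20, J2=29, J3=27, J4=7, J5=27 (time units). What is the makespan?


Sequential makespan: sum all processing times
= 20 + 29 + 27 + 7 + 27
= 110 time units


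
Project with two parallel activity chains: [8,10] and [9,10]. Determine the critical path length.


Path A: 8 + 10 = 18
Path B: 9 + 10 = 19
Critical path = longest = max(18, 19)
= 19 (Path B)


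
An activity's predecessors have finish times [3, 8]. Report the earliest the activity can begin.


ES = max of all predecessor completion times
Predecessors: [3, 8]
ES = max(3, 8)
= 8


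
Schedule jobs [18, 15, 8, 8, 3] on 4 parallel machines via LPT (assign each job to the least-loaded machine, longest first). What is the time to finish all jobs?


Jobs (LPT sorted): [18, 15, 8, 8, 3]
Machines: 4
  J=18 → Machine 1 (load: 0+18=18)
  J=15 → Machine 2 (load: 0+15=15)
  J=8 → Machine 3 (load: 0+8=8)
  J=8 → Machine 4 (load: 0+8=8)
  J=3 → Machine 3 (load: 8+3=11)
Machine loads: [18, 15, 11, 8]
Makespan = max = 18 time units


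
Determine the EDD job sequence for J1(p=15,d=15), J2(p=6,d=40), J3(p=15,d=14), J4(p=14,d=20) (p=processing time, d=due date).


EDD: sort by earliest due date
  J3: d=14, p=15
  J1: d=15, p=15
  J4: d=20, p=14
  J2: d=40, p=6
Order: J3 → J1 → J4 → J2


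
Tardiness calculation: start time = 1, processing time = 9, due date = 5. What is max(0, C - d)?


Completion = start + processing = 1 + 9 = 10
Tardiness = max(0, C - d) = max(0, 10 - 5)
= max(0, 5)
= 5


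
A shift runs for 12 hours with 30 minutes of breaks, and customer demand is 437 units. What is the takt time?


Available = 12×60 - 30 = 690 min
Takt time = 690 / 437
= 1.58 min/unit


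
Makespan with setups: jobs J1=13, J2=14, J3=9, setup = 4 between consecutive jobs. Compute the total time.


Makespan = Σ processing + (n-1) × setup
= (13 + 14 + 9) + (3-1)×4
= 36 + 8
= 44 time units


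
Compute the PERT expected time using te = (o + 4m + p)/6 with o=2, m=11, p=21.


te = (o + 4m + p) / 6
= (2 + 4×11 + 21) / 6
= (2 + 44 + 21) / 6
= 67 / 6
= 11.17


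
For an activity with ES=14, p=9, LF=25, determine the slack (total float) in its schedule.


EF = ES + duration = 14 + 9 = 23
LS = LF - duration = 25 - 9 = 16
Total Float = LF - EF = 25 - 23
(or LS - ES = 16 - 14)
= 2


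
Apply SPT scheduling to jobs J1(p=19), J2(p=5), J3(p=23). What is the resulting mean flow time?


SPT order: J2 → J1 → J3
Completion times:
  J2: C=5
  J1: C=24
  J3: C=47
Sum = 76, n = 3
Mean flow = 76/3
= 25.33


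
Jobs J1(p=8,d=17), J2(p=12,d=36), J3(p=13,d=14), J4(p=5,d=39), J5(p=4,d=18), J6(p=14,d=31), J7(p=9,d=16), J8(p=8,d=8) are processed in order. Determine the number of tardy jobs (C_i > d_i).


Completion vs due date:
  J1: C=8, d=17 → on time
  J2: C=20, d=36 → on time
  J3: C=33, d=14 → TARDY
  J4: C=38, d=39 → on time
  J5: C=42, d=18 → TARDY
  J6: C=56, d=31 → TARDY
  J7: C=65, d=16 → TARDY
  J8: C=73, d=8 → TARDY
Tardy jobs: J3, J5, J6, J7, J8
Count = 5


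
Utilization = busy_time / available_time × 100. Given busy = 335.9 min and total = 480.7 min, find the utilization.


Utilization = busy / total × 100
= 335.9 / 480.7 × 100
= 69.9%


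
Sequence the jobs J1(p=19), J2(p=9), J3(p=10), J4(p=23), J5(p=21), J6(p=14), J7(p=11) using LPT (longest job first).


LPT: sort by longest processing time first
  J4: p=23
  J5: p=21
  J1: p=19
  J6: p=14
  J7: p=11
  J3: p=10
  J2: p=9
Order: J4 → J5 → J1 → J6 → J7 → J3 → J2


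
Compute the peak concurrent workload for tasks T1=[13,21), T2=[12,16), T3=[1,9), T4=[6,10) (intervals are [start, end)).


Check each time point for overlaps:
  t=6: 2 tasks active (T3, T4)
Max concurrent = 2


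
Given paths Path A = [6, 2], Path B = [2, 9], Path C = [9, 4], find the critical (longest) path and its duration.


Path A: 6 + 2 = 8
Path B: 2 + 9 = 11
Path C: 9 + 4 = 13
Critical path = longest = max(8, 11, 13)
= 13 (Path C)


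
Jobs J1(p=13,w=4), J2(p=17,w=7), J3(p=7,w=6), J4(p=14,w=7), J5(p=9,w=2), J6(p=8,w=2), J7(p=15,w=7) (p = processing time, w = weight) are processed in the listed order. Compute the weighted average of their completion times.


Completion times:
  J1: C=13, w×C=4×13=52
  J2: C=30, w×C=7×30=210
  J3: C=37, w×C=6×37=222
  J4: C=51, w×C=7×51=357
  J5: C=60, w×C=2×60=120
  J6: C=68, w×C=2×68=136
  J7: C=83, w×C=7×83=581
Sum w×C = 1678
Sum w = 35
Weighted avg = 1678/35
= 47.94


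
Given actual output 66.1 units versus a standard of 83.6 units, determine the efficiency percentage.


Efficiency = (actual / standard) × 100
= (66.1 / 83.6) × 100
= 79.1%


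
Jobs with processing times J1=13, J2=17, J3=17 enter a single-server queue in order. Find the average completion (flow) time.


Completion times:
  J1: completes at 13
  J2: completes at 30
  J3: completes at 47
Sum = 90
Average = 90/3
= 30.00


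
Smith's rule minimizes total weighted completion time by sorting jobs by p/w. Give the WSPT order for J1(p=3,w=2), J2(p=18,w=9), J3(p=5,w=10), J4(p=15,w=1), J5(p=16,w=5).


WSPT (Smith's rule): sort by p/w ascending
  J3: p/w = 5/10 = 0.500
  J1: p/w = 3/2 = 1.500
  J2: p/w = 18/9 = 2.000
  J5: p/w = 16/5 = 3.200
  J4: p/w = 15/1 = 15.000
Order: J3 → J1 → J2 → J5 → J4


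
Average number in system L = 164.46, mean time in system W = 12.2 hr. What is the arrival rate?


Little's law: L = λW → λ = L / W
= 164.46 / 12.2
= 13.48 per hour


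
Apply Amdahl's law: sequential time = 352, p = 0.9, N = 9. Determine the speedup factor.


Amdahl's law: T_p = T × ((1-p) + p/N)
= 352 × ((1-0.9) + 0.9/9)
= 352 × (0.10 + 0.1000)
= 352 × 0.2000
= 70.40
Speedup = 352/70.40
= 5.00×


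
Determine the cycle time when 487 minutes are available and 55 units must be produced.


Cycle time = available time / demand
= 487 / 55
= 8.85 min/unit


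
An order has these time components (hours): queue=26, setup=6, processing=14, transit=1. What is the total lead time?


Lead time = queue + setup + processing + transit
= 26 + 6 + 14 + 1
= 47 hours


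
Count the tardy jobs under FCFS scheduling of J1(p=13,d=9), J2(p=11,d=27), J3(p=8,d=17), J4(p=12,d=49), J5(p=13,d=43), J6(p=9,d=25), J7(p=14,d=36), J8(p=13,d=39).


Completion vs due date:
  J1: C=13, d=9 → TARDY
  J2: C=24, d=27 → on time
  J3: C=32, d=17 → TARDY
  J4: C=44, d=49 → on time
  J5: C=57, d=43 → TARDY
  J6: C=66, d=25 → TARDY
  J7: C=80, d=36 → TARDY
  J8: C=93, d=39 → TARDY
Tardy jobs: J1, J3, J5, J6, J7, J8
Count = 6


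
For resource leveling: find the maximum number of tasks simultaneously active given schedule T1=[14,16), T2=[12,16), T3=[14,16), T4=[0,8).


Check each time point for overlaps:
  t=14: 3 tasks active (T1, T2, T3)
Max concurrent = 3


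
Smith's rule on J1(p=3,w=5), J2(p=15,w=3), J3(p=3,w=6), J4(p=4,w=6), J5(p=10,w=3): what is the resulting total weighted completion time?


WSPT order (by p/w): J3 → J1 → J4 → J5 → J2
  J3: C=3, w·C=6×3=18
  J1: C=6, w·C=5×6=30
  J4: C=10, w·C=6×10=60
  J5: C=20, w·C=3×20=60
  J2: C=35, w·C=3×35=105
Σ w·C = 273
= 273


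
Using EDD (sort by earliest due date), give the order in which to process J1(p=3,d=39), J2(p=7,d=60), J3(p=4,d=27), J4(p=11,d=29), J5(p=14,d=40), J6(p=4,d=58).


EDD: sort by earliest due date
  J3: d=27, p=4
  J4: d=29, p=11
  J1: d=39, p=3
  J5: d=40, p=14
  J6: d=58, p=4
  J2: d=60, p=7
Order: J3 → J4 → J1 → J5 → J6 → J2


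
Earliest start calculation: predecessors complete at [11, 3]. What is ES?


ES = max of all predecessor completion times
Predecessors: [11, 3]
ES = max(11, 3)
= 11


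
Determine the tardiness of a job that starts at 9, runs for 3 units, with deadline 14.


Completion = start + processing = 9 + 3 = 12
Tardiness = max(0, C - d) = max(0, 12 - 14)
= max(0, -2)
= 0


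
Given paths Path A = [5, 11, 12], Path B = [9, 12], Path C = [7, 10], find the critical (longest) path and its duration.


Path A: 5 + 11 + 12 = 28
Path B: 9 + 12 = 21
Path C: 7 + 10 = 17
Critical path = longest = max(28, 21, 17)
= 28 (Path A)


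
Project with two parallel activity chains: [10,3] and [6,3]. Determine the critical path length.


Path A: 10 + 3 = 13
Path B: 6 + 3 = 9
Critical path = longest = max(13, 9)
= 13 (Path A)


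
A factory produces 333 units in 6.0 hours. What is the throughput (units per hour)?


Throughput = units / time
= 333 / 6.0
= 55.5 units/hour


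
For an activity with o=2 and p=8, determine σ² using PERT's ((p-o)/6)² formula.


σ² = ((p - o) / 6)² = (p - o)² / 36
= (8 - 2)² / 36
= 6² / 36
= 36 / 36
= 1.0000


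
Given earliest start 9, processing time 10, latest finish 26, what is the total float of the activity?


EF = ES + duration = 9 + 10 = 19
LS = LF - duration = 26 - 10 = 16
Total Float = LF - EF = 26 - 19
(or LS - ES = 16 - 9)
= 7


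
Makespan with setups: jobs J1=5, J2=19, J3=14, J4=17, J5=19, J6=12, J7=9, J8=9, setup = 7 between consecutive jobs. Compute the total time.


Makespan = Σ processing + (n-1) × setup
= (5 + 19 + 14 + 17 + 19 + 12 + 9 + 9) + (8-1)×7
= 104 + 49
= 153 time units


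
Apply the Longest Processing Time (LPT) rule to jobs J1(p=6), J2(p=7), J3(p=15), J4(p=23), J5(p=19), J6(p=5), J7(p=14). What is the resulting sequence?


LPT: sort by longest processing time first
  J4: p=23
  J5: p=19
  J3: p=15
  J7: p=14
  J2: p=7
  J1: p=6
  J6: p=5
Order: J4 → J5 → J3 → J7 → J2 → J1 → J6


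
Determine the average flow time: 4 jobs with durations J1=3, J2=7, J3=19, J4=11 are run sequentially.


Completion times:
  J1: completes at 3
  J2: completes at 10
  J3: completes at 29
  J4: completes at 40
Sum = 82
Average = 82/4
= 20.50


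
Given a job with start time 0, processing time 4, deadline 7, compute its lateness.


Completion = 0 + 4 = 4
Lateness = C - d = 4 - 7
= -3


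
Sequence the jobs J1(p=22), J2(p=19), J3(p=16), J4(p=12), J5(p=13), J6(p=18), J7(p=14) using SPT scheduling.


SPT: sort by shortest processing time
  J4: p=12
  J5: p=13
  J7: p=14
  J3: p=16
  J6: p=18
  J2: p=19
  J1: p=22
Order: J4 → J5 → J7 → J3 → J6 → J2 → J1


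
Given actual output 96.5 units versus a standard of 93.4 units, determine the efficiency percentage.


Efficiency = (actual / standard) × 100
= (96.5 / 93.4) × 100
= 103.3%


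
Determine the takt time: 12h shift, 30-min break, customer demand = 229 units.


Available = 12×60 - 30 = 690 min
Takt time = 690 / 229
= 3.01 min/unit


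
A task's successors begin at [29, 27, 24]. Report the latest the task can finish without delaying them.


LF = min of all successor start times
Successors start at: [29, 27, 24]
LF = min(29, 27, 24)
= 24


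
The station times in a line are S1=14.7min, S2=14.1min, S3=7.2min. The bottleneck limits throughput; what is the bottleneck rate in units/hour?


Bottleneck = longest station time
Station times: [14.7, 14.1, 7.2]
Max = 14.7 min
Rate = 60 / 14.7
= 4.08 units/hour (bottleneck: 14.7min)


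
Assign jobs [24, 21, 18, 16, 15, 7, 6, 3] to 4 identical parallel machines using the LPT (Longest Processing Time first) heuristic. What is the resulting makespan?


Jobs (LPT sorted): [24, 21, 18, 16, 15, 7, 6, 3]
Machines: 4
  J=24 → Machine 1 (load: 0+24=24)
  J=21 → Machine 2 (load: 0+21=21)
  J=18 → Machine 3 (load: 0+18=18)
  J=16 → Machine 4 (load: 0+16=16)
  J=15 → Machine 4 (load: 16+15=31)
  J=7 → Machine 3 (load: 18+7=25)
  J=6 → Machine 2 (load: 21+6=27)
  J=3 → Machine 1 (load: 24+3=27)
Machine loads: [27, 27, 25, 31]
Makespan = max = 31 time units


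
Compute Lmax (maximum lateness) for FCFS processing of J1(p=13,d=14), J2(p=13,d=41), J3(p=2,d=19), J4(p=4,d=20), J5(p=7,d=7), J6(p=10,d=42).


Lateness per job (L = C - d):
  J1: C=13, d=14, L=-1
  J2: C=26, d=41, L=-15
  J3: C=28, d=19, L=9
  J4: C=32, d=20, L=12
  J5: C=39, d=7, L=32
  J6: C=49, d=42, L=7
Lmax = max(-1, -15, 9, 12, 32, 7)
= 32


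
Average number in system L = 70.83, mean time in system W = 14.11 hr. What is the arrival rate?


Little's law: L = λW → λ = L / W
= 70.83 / 14.11
= 5.02 per hour


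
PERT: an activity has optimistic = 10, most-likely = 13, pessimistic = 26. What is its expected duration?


te = (o + 4m + p) / 6
= (10 + 4×13 + 26) / 6
= (10 + 52 + 26) / 6
= 88 / 6
= 14.67


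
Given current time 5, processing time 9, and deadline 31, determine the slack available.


Slack = due - current_time - processing
= 31 - 5 - 9
= 17


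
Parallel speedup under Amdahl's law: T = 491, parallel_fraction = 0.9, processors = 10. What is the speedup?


Amdahl's law: T_p = T × ((1-p) + p/N)
= 491 × ((1-0.9) + 0.9/10)
= 491 × (0.10 + 0.0900)
= 491 × 0.1900
= 93.29
Speedup = 491/93.29
= 5.26×


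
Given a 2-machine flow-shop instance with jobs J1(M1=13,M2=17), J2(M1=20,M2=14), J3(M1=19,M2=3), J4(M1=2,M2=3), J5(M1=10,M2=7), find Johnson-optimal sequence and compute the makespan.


Johnson's rule:
Group 1 (M1≤M2, sort by M1): ['J4', 'J1']
Group 2 (M1>M2, sort desc M2): ['J2', 'J5', 'J3']
Sequence: J4 → J1 → J2 → J5 → J3
Makespan calculation:
  J4: M1 done=2, M2 done=5
  J1: M1 done=15, M2 done=32
  J2: M1 done=35, M2 done=49
  J5: M1 done=45, M2 done=56
  J3: M1 done=64, M2 done=67
= Sequence: J4 → J1 → J2 → J5 → J3, Makespan: 67
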